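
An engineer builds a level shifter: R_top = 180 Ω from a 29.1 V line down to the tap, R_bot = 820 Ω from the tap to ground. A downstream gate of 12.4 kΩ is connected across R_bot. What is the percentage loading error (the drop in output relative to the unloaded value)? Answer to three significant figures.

The divider's output (Thévenin) resistance is R_top‖R_bot = 147.6 Ω.
Fractional drop under load = R_th/(R_th + R_L) = 147.6 / (147.6 + 12400) = 0.01176.
So the output falls by 1.18 %.

1.18 %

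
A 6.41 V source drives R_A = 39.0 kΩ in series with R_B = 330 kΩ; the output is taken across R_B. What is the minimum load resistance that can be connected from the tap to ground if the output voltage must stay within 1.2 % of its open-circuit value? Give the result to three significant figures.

R_L(min) ≈ 2.87 MΩ

Output resistance R_th = R_A‖R_B = (39.0 × 330)/369.0 = 34.88 kΩ.
The fractional drop is R_th/(R_th + R_L); requiring this ≤ 0.0120 gives R_L ≥ R_th(1/0.0120 − 1) = 34.88 × 82.33 = 2.87 MΩ.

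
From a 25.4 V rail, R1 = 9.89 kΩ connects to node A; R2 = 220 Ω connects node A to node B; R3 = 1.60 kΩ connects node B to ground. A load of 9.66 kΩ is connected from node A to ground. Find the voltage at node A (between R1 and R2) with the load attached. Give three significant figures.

V ≈ 3.41 V

Below node A the series string R2+R3 = 1820 Ω sits in parallel with the 9660 Ω load: 1531 Ω.
V_A = 25.4 × 1531/(9890 + 1531) = 3.41 V.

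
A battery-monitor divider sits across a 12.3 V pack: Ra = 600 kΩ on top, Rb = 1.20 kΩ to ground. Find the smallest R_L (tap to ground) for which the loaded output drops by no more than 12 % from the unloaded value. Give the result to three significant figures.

Output resistance R_th = Ra‖Rb = (600 × 1.20)/601.2 = 1.198 kΩ.
The fractional drop is R_th/(R_th + R_L); requiring this ≤ 0.120 gives R_L ≥ R_th(1/0.120 − 1) = 1.198 × 7.333 = 8.78 kΩ.

R_L(min) ≈ 8.78 kΩ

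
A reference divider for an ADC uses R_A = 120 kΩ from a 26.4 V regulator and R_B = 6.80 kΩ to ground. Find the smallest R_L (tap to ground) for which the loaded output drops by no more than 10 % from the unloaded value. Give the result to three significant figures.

Output resistance R_th = R_A‖R_B = (120 × 6.80)/126.8 = 6.435 kΩ.
The fractional drop is R_th/(R_th + R_L); requiring this ≤ 0.100 gives R_L ≥ R_th(1/0.100 − 1) = 6.435 × 9.000 = 57.9 kΩ.

R_L(min) ≈ 57.9 kΩ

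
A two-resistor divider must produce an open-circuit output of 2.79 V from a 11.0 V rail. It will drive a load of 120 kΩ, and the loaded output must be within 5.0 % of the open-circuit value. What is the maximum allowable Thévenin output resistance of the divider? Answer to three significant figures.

R_th ≤ 6.32 kΩ

Loading drop = R_th/(R_th + R_L) ≤ 0.0500, so R_th ≤ R_L · ε/(1−ε) = 120 kΩ × 0.0500/0.9500 = 6.32 kΩ.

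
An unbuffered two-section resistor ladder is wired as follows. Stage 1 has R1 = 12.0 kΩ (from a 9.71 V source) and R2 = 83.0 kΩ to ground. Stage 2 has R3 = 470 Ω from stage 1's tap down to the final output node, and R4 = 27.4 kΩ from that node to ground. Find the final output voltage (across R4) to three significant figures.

V_out ≈ 6.06 V

Stage 2 presents R3+R4 = 27870 Ω as a load on stage 1's tap.
Stage 1's lower leg becomes R2‖(R3+R4) = 20860 Ω, so V_mid = 9.71 × 20860/32860 = 6.164 V.
Stage 2 is itself unloaded: V_out = V_mid × R4/(R3+R4) = 6.164 × 27400/27870 = 6.06 V.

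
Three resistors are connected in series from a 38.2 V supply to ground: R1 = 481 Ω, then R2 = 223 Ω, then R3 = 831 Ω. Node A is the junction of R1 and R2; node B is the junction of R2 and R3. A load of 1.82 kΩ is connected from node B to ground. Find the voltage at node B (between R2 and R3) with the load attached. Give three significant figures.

At node B, R3 is in parallel with the load: R3‖R_L = 570.5 Ω.
Below node A the resistance is R2 + (R3‖R_L) = 793.5 Ω, so V_A = 38.2 × 793.5/1275 = 23.78 V.
Then V_B = V_A × (R3‖R_L)/(R2 + R3‖R_L) = 23.78 × 570.5/793.5 = 17.1 V.

V ≈ 17.1 V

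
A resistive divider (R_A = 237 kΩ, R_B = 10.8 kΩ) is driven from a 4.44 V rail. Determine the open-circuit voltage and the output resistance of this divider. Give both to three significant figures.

V_th = 0.194 V, R_th = 10.3 kΩ

V_th is the open-circuit tap voltage: 4.44 × 10.8/(237 + 10.8) = 0.194 V.
With the supply zeroed, R_A and R_B appear in parallel from the tap: R_th = R_A‖R_B = (237 × 10.8)/247.8 = 10.3 kΩ.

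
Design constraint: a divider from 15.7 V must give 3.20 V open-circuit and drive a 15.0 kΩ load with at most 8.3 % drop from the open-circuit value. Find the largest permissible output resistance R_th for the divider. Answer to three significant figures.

Loading drop = R_th/(R_th + R_L) ≤ 0.0830, so R_th ≤ R_L · ε/(1−ε) = 15.0 kΩ × 0.0830/0.9170 = 1.36 kΩ.
(Any R1, R2 with R2/(R1+R2) = 0.204 and R1‖R2 ≤ 1.36 kΩ will meet the spec.)

R_th ≤ 1.36 kΩ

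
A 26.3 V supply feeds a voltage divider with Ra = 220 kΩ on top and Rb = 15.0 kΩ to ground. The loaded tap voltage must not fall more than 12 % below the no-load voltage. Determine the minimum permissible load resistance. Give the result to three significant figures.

R_L(min) ≈ 103 kΩ

Output resistance R_th = Ra‖Rb = (220 × 15.0)/235.0 = 14.04 kΩ.
The fractional drop is R_th/(R_th + R_L); requiring this ≤ 0.120 gives R_L ≥ R_th(1/0.120 − 1) = 14.04 × 7.333 = 103 kΩ.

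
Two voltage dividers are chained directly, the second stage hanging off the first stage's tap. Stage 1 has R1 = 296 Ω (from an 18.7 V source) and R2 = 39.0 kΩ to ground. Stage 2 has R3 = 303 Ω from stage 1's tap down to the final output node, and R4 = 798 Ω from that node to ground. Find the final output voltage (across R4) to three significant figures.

V_out ≈ 10.6 V

Stage 2 presents R3+R4 = 1101 Ω as a load on stage 1's tap.
Stage 1's lower leg becomes R2‖(R3+R4) = 1071 Ω, so V_mid = 18.7 × 1071/1367 = 14.65 V.
Stage 2 is itself unloaded: V_out = V_mid × R4/(R3+R4) = 14.65 × 798/1101 = 10.6 V.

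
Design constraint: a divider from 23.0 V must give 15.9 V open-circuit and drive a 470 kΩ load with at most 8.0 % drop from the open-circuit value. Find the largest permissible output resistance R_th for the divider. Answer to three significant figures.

R_th ≤ 40.9 kΩ

Loading drop = R_th/(R_th + R_L) ≤ 0.0800, so R_th ≤ R_L · ε/(1−ε) = 470 kΩ × 0.0800/0.9200 = 40.9 kΩ.
(Any R1, R2 with R2/(R1+R2) = 0.691 and R1‖R2 ≤ 40.9 kΩ will meet the spec.)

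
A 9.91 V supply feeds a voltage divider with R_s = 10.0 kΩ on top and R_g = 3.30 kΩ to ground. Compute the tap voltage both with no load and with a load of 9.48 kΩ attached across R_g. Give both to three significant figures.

Open-circuit: V = 9.91 × 3.30/(10.0 + 3.30) = 2.46 V.
With the load, R_g becomes R_g‖R_L = 2.448 kΩ, so V = 9.91 × 2.448/12.45 = 1.95 V.

Unloaded: 2.46 V; loaded: 1.95 V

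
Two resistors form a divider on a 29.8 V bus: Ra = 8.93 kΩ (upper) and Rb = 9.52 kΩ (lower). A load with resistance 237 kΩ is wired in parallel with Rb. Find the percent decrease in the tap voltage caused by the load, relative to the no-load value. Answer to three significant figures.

The divider's output (Thévenin) resistance is Ra‖Rb = 4.608 kΩ.
Fractional drop under load = R_th/(R_th + R_L) = 4.608 / (4.608 + 237) = 0.01907.
So the output falls by 1.91 %.

1.91 %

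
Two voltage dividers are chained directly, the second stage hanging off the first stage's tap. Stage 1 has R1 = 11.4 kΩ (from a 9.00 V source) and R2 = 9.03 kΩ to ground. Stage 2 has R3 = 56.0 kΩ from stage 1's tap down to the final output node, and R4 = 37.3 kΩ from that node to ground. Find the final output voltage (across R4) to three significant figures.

Stage 2 presents R3+R4 = 93.30 kΩ as a load on stage 1's tap.
Stage 1's lower leg becomes R2‖(R3+R4) = 8.233 kΩ, so V_mid = 9.00 × 8.233/19.63 = 3.774 V.
Stage 2 is itself unloaded: V_out = V_mid × R4/(R3+R4) = 3.774 × 37.3/93.30 = 1.51 V.

V_out ≈ 1.51 V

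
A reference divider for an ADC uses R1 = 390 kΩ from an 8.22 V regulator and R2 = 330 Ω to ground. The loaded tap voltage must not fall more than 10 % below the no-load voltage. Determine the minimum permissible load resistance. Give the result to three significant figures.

R_L(min) ≈ 2.97 kΩ

Output resistance R_th = R1‖R2 = (390000 × 330)/390300 = 329.7 Ω.
The fractional drop is R_th/(R_th + R_L); requiring this ≤ 0.100 gives R_L ≥ R_th(1/0.100 − 1) = 329.7 × 9.000 = 2.97 kΩ.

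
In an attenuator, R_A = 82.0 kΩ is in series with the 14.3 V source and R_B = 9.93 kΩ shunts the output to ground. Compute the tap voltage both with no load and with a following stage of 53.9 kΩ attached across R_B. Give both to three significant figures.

Open-circuit: V = 14.3 × 9.93/(82.0 + 9.93) = 1.54 V.
With the load, R_B becomes R_B‖R_L = 8.385 kΩ, so V = 14.3 × 8.385/90.39 = 1.33 V.

Unloaded: 1.54 V; loaded: 1.33 V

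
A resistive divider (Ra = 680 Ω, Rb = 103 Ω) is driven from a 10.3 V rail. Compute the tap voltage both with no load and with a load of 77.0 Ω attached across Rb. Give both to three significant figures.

Unloaded: 1.35 V; loaded: 0.627 V

Open-circuit: V = 10.3 × 103/(680 + 103) = 1.35 V.
With the load, Rb becomes Rb‖R_L = 44.06 Ω, so V = 10.3 × 44.06/724.1 = 0.627 V.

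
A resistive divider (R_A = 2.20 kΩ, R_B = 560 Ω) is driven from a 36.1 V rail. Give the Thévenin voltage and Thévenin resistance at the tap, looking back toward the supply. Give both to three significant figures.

V_th is the open-circuit tap voltage: 36.1 × 560/(2200 + 560) = 7.32 V.
With the supply zeroed, R_A and R_B appear in parallel from the tap: R_th = R_A‖R_B = (2200 × 560)/2760 = 446 Ω.

V_th = 7.32 V, R_th = 446 Ω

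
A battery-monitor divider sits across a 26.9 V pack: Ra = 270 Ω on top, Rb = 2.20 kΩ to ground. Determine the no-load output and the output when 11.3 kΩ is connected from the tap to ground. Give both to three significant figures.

Unloaded: 24.0 V; loaded: 23.5 V

Open-circuit: V = 26.9 × 2200/(270 + 2200) = 24.0 V.
With the load, Rb becomes Rb‖R_L = 1841 Ω, so V = 26.9 × 1841/2111 = 23.5 V.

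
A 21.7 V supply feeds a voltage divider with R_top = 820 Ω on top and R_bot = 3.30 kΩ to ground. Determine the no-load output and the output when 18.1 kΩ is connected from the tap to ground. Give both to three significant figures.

Open-circuit: V = 21.7 × 3300/(820 + 3300) = 17.4 V.
With the load, R_bot becomes R_bot‖R_L = 2791 Ω, so V = 21.7 × 2791/3611 = 16.8 V.

Unloaded: 17.4 V; loaded: 16.8 V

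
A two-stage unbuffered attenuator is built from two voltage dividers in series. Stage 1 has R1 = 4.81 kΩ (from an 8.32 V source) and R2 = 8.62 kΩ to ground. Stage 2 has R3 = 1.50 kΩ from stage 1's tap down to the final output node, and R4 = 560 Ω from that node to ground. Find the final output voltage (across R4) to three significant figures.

Stage 2 presents R3+R4 = 2060 Ω as a load on stage 1's tap.
Stage 1's lower leg becomes R2‖(R3+R4) = 1663 Ω, so V_mid = 8.32 × 1663/6473 = 2.137 V.
Stage 2 is itself unloaded: V_out = V_mid × R4/(R3+R4) = 2.137 × 560/2060 = 0.581 V.

V_out ≈ 0.581 V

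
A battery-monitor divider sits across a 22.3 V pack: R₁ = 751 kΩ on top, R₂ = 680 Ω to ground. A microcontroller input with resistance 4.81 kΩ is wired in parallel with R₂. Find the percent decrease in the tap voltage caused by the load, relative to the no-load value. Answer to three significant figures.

12.4 %

The divider's output (Thévenin) resistance is R₁‖R₂ = 679.4 Ω.
Fractional drop under load = R_th/(R_th + R_L) = 679.4 / (679.4 + 4810) = 0.1238.
So the output falls by 12.4 %.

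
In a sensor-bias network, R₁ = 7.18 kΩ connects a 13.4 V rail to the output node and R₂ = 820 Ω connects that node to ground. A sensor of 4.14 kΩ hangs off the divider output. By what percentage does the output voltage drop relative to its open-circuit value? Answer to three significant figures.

Unloaded V = 13.4 × 820/8000 = 1.373 V.
Loaded: R₂‖R_L = 684.4 Ω, giving V = 13.4 × 684.4/7864 = 1.166 V.
Drop = (1.373 − 1.166) / 1.373 = 15.1 %.

15.1 %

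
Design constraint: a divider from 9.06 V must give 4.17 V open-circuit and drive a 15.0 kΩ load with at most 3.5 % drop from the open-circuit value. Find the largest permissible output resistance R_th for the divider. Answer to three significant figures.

R_th ≤ 544 Ω

Loading drop = R_th/(R_th + R_L) ≤ 0.0350, so R_th ≤ R_L · ε/(1−ε) = 15.0 kΩ × 0.0350/0.9650 = 544 Ω.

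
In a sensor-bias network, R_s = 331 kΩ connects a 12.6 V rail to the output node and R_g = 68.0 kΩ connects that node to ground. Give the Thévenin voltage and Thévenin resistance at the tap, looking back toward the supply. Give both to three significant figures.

V_th is the open-circuit tap voltage: 12.6 × 68.0/(331 + 68.0) = 2.15 V.
With the supply zeroed, R_s and R_g appear in parallel from the tap: R_th = R_s‖R_g = (331 × 68.0)/399.0 = 56.4 kΩ.

V_th = 2.15 V, R_th = 56.4 kΩ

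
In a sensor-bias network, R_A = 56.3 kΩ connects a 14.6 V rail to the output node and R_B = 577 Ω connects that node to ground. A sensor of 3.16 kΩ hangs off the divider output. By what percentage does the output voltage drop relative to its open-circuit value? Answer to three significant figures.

The divider's output (Thévenin) resistance is R_A‖R_B = 571.1 Ω.
Fractional drop under load = R_th/(R_th + R_L) = 571.1 / (571.1 + 3160) = 0.1531.
So the output falls by 15.3 %.

15.3 %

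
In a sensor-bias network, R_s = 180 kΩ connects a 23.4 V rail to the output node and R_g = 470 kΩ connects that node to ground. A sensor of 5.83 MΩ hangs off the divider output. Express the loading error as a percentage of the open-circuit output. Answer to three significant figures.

The divider's output (Thévenin) resistance is R_s‖R_g = 130.2 kΩ.
Fractional drop under load = R_th/(R_th + R_L) = 130.2 / (130.2 + 5830) = 0.02184.
So the output falls by 2.18 %.

2.18 %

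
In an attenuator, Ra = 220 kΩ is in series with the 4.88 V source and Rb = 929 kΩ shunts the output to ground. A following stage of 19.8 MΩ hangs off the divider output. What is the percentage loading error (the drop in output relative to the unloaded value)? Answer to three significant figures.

The divider's output (Thévenin) resistance is Ra‖Rb = 177.9 kΩ.
Fractional drop under load = R_th/(R_th + R_L) = 177.9 / (177.9 + 19800) = 0.008904.
So the output falls by 0.890 %.

0.890 %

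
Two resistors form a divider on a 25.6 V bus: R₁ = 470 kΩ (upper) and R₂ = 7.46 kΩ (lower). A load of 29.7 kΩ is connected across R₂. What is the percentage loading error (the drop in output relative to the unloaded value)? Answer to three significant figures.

The divider's output (Thévenin) resistance is R₁‖R₂ = 7.343 kΩ.
Fractional drop under load = R_th/(R_th + R_L) = 7.343 / (7.343 + 29.7) = 0.1982.
So the output falls by 19.8 %.

19.8 %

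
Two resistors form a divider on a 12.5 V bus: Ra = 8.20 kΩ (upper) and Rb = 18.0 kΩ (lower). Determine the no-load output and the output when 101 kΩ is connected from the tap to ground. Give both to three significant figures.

Unloaded: 8.59 V; loaded: 8.13 V

Open-circuit: V = 12.5 × 18.0/(8.20 + 18.0) = 8.59 V.
With the load, Rb becomes Rb‖R_L = 15.28 kΩ, so V = 12.5 × 15.28/23.48 = 8.13 V.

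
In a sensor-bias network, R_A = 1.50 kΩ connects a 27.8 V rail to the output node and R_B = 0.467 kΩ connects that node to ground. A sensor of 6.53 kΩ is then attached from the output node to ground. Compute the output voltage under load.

The load sits in parallel with R_B: R_B‖R_L = (467 × 6530) / (467 + 6530) = 435.8 Ω.
V_out = 27.8 × 435.8 / (1500 + 435.8) = 27.8 × 435.8/1936 = 6.26 V.
(Unloaded it would have been 6.60 V.)

V_out ≈ 6.26 V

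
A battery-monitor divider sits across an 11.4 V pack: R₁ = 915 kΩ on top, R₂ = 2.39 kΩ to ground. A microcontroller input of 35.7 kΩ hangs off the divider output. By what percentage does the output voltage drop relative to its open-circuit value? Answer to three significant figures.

6.26 %

The divider's output (Thévenin) resistance is R₁‖R₂ = 2.384 kΩ.
Fractional drop under load = R_th/(R_th + R_L) = 2.384 / (2.384 + 35.7) = 0.06259.
So the output falls by 6.26 %.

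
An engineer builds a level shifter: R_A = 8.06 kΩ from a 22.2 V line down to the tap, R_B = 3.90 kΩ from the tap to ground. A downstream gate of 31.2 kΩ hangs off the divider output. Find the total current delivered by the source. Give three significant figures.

I ≈ 1.93 mA

R_B‖R_L = 3.467 kΩ, so the source sees R_A + R_B‖R_L = 11.53 kΩ.
I = 22.2 V / 11.53 kΩ = 1.93 mA.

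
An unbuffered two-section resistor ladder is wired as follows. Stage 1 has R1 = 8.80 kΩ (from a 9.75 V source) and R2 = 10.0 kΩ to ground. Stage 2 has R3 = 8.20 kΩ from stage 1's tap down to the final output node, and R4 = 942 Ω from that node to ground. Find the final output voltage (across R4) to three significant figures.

V_out ≈ 0.353 V

Stage 2 presents R3+R4 = 9142 Ω as a load on stage 1's tap.
Stage 1's lower leg becomes R2‖(R3+R4) = 4776 Ω, so V_mid = 9.75 × 4776/13580 = 3.430 V.
Stage 2 is itself unloaded: V_out = V_mid × R4/(R3+R4) = 3.430 × 942/9142 = 0.353 V.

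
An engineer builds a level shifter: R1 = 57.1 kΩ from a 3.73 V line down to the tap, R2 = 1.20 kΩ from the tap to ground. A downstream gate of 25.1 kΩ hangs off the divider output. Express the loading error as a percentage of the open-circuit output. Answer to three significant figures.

The divider's output (Thévenin) resistance is R1‖R2 = 1.175 kΩ.
Fractional drop under load = R_th/(R_th + R_L) = 1.175 / (1.175 + 25.1) = 0.04473.
So the output falls by 4.47 %.

4.47 %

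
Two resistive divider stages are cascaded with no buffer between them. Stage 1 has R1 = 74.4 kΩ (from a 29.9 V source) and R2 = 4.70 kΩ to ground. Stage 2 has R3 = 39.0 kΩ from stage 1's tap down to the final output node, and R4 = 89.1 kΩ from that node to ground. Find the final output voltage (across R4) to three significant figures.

V_out ≈ 1.19 V

Stage 2 presents R3+R4 = 128.1 kΩ as a load on stage 1's tap.
Stage 1's lower leg becomes R2‖(R3+R4) = 4.534 kΩ, so V_mid = 29.9 × 4.534/78.93 = 1.717 V.
Stage 2 is itself unloaded: V_out = V_mid × R4/(R3+R4) = 1.717 × 89.1/128.1 = 1.19 V.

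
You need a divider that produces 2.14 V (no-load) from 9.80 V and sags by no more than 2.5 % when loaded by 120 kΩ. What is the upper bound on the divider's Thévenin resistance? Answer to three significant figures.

Loading drop = R_th/(R_th + R_L) ≤ 0.0250, so R_th ≤ R_L · ε/(1−ε) = 120 kΩ × 0.0250/0.9750 = 3.08 kΩ.
(Any R1, R2 with R2/(R1+R2) = 0.218 and R1‖R2 ≤ 3.08 kΩ will meet the spec.)

R_th ≤ 3.08 kΩ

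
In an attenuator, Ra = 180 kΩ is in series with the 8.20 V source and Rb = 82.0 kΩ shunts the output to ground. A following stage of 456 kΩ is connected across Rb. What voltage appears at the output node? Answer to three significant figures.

The load sits in parallel with Rb: Rb‖R_L = (82.0 × 456) / (82.0 + 456) = 69.50 kΩ.
V_out = 8.20 × 69.50 / (180 + 69.50) = 8.20 × 69.50/249.5 = 2.28 V.
(Unloaded it would have been 2.57 V.)

V_out ≈ 2.28 V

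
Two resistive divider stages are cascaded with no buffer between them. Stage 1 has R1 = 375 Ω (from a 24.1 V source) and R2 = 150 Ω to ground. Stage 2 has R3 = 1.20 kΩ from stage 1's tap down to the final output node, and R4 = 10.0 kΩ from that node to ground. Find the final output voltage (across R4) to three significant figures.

V_out ≈ 6.09 V

Stage 2 presents R3+R4 = 11200 Ω as a load on stage 1's tap.
Stage 1's lower leg becomes R2‖(R3+R4) = 148.0 Ω, so V_mid = 24.1 × 148.0/523.0 = 6.820 V.
Stage 2 is itself unloaded: V_out = V_mid × R4/(R3+R4) = 6.820 × 10000/11200 = 6.09 V.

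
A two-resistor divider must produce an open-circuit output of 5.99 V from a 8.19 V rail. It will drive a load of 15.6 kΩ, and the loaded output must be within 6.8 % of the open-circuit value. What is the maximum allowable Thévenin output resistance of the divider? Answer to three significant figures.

R_th ≤ 1.14 kΩ

Loading drop = R_th/(R_th + R_L) ≤ 0.0680, so R_th ≤ R_L · ε/(1−ε) = 15.6 kΩ × 0.0680/0.9320 = 1.14 kΩ.
(Any R1, R2 with R2/(R1+R2) = 0.731 and R1‖R2 ≤ 1.14 kΩ will meet the spec.)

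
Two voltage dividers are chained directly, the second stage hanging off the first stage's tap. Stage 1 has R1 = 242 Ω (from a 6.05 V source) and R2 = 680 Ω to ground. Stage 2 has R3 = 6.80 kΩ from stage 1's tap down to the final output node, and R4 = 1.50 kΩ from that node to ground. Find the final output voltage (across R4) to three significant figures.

V_out ≈ 0.789 V

Stage 2 presents R3+R4 = 8300 Ω as a load on stage 1's tap.
Stage 1's lower leg becomes R2‖(R3+R4) = 628.5 Ω, so V_mid = 6.05 × 628.5/870.5 = 4.368 V.
Stage 2 is itself unloaded: V_out = V_mid × R4/(R3+R4) = 4.368 × 1500/8300 = 0.789 V.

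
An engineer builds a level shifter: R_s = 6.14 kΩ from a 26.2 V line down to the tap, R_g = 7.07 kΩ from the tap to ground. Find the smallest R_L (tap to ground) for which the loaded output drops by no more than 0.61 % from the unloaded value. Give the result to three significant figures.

Output resistance R_th = R_s‖R_g = (6.14 × 7.07)/13.21 = 3.286 kΩ.
The fractional drop is R_th/(R_th + R_L); requiring this ≤ 0.00610 gives R_L ≥ R_th(1/0.00610 − 1) = 3.286 × 162.9 = 535 kΩ.

R_L(min) ≈ 535 kΩ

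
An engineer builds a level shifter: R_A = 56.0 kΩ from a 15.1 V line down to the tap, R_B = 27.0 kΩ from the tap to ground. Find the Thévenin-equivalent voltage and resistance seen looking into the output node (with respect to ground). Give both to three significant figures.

V_th is the open-circuit tap voltage: 15.1 × 27.0/(56.0 + 27.0) = 4.91 V.
With the supply zeroed, R_A and R_B appear in parallel from the tap: R_th = R_A‖R_B = (56.0 × 27.0)/83.00 = 18.2 kΩ.

V_th = 4.91 V, R_th = 18.2 kΩ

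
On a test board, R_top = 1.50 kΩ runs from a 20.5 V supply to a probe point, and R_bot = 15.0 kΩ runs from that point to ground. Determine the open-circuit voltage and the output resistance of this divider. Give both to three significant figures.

V_th = 18.6 V, R_th = 1.36 kΩ

V_th is the open-circuit tap voltage: 20.5 × 15.0/(1.50 + 15.0) = 18.6 V.
With the supply zeroed, R_top and R_bot appear in parallel from the tap: R_th = R_top‖R_bot = (1.50 × 15.0)/16.50 = 1.36 kΩ.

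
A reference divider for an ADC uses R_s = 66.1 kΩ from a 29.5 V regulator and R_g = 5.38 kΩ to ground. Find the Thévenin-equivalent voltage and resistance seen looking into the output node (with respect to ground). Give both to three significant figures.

V_th is the open-circuit tap voltage: 29.5 × 5.38/(66.1 + 5.38) = 2.22 V.
With the supply zeroed, R_s and R_g appear in parallel from the tap: R_th = R_s‖R_g = (66.1 × 5.38)/71.48 = 4.98 kΩ.

V_th = 2.22 V, R_th = 4.98 kΩ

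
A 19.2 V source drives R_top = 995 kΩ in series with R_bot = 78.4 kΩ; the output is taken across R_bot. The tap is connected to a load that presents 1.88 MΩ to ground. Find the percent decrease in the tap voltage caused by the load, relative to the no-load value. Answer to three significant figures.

The divider's output (Thévenin) resistance is R_top‖R_bot = 72.67 kΩ.
Fractional drop under load = R_th/(R_th + R_L) = 72.67 / (72.67 + 1880) = 0.03722.
So the output falls by 3.72 %.

3.72 %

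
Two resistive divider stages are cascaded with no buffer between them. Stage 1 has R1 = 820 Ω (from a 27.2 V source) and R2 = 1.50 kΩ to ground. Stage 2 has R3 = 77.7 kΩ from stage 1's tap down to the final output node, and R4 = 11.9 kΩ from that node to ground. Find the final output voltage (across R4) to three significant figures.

Stage 2 presents R3+R4 = 89600 Ω as a load on stage 1's tap.
Stage 1's lower leg becomes R2‖(R3+R4) = 1475 Ω, so V_mid = 27.2 × 1475/2295 = 17.48 V.
Stage 2 is itself unloaded: V_out = V_mid × R4/(R3+R4) = 17.48 × 11900/89600 = 2.32 V.

V_out ≈ 2.32 V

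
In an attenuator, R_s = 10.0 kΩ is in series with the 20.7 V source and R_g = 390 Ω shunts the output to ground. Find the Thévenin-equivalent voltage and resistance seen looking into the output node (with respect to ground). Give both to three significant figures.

V_th is the open-circuit tap voltage: 20.7 × 390/(10000 + 390) = 0.777 V.
With the supply zeroed, R_s and R_g appear in parallel from the tap: R_th = R_s‖R_g = (10000 × 390)/10390 = 375 Ω.

V_th = 0.777 V, R_th = 375 Ω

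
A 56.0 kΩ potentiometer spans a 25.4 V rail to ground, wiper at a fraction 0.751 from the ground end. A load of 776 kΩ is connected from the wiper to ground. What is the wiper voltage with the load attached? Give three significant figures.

The wiper splits the pot into (1−α)R = 13.94 kΩ above and αR = 42.06 kΩ below.
Lower section ‖ load = 39.89 kΩ.
V_wiper = 25.4 × 39.89/(13.94 + 39.89) = 18.8 V.

V ≈ 18.8 V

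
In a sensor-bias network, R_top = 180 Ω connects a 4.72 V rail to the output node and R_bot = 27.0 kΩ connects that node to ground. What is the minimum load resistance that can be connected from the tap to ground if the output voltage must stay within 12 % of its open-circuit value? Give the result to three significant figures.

Output resistance R_th = R_top‖R_bot = (180 × 27000)/27180 = 178.8 Ω.
The fractional drop is R_th/(R_th + R_L); requiring this ≤ 0.120 gives R_L ≥ R_th(1/0.120 − 1) = 178.8 × 7.333 = 1.31 kΩ.

R_L(min) ≈ 1.31 kΩ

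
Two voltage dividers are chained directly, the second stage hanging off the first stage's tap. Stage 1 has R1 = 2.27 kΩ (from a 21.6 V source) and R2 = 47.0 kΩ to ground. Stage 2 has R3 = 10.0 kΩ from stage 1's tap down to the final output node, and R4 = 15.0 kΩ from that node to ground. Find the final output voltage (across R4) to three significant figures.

V_out ≈ 11.4 V

Stage 2 presents R3+R4 = 25.00 kΩ as a load on stage 1's tap.
Stage 1's lower leg becomes R2‖(R3+R4) = 16.32 kΩ, so V_mid = 21.6 × 16.32/18.59 = 18.96 V.
Stage 2 is itself unloaded: V_out = V_mid × R4/(R3+R4) = 18.96 × 15.0/25.00 = 11.4 V.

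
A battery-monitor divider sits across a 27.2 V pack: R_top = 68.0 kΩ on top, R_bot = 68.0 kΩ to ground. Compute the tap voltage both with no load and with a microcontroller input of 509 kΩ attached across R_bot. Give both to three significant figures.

Open-circuit: V = 27.2 × 68.0/(68.0 + 68.0) = 13.6 V.
With the load, R_bot becomes R_bot‖R_L = 59.99 kΩ, so V = 27.2 × 59.99/128.0 = 12.7 V.

Unloaded: 13.6 V; loaded: 12.7 V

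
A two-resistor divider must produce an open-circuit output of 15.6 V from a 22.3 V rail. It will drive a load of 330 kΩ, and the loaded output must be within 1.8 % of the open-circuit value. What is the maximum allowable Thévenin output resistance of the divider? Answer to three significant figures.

Loading drop = R_th/(R_th + R_L) ≤ 0.0180, so R_th ≤ R_L · ε/(1−ε) = 330 kΩ × 0.0180/0.9820 = 6.05 kΩ.
(Any R1, R2 with R2/(R1+R2) = 0.700 and R1‖R2 ≤ 6.05 kΩ will meet the spec.)

R_th ≤ 6.05 kΩ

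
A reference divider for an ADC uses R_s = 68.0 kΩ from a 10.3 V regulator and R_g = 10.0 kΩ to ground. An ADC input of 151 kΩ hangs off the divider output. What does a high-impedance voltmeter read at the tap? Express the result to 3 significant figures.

The load sits in parallel with R_g: R_g‖R_L = (10.0 × 151) / (10.0 + 151) = 9.379 kΩ.
V_out = 10.3 × 9.379 / (68.0 + 9.379) = 10.3 × 9.379/77.38 = 1.25 V.

V_out ≈ 1.25 V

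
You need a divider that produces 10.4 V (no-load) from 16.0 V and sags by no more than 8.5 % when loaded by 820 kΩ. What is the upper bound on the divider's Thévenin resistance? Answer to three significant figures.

R_th ≤ 76.2 kΩ

Loading drop = R_th/(R_th + R_L) ≤ 0.0850, so R_th ≤ R_L · ε/(1−ε) = 820 kΩ × 0.0850/0.9150 = 76.2 kΩ.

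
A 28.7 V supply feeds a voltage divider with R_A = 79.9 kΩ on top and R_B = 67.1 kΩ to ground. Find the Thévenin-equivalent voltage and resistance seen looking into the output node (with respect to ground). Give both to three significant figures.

V_th = 13.1 V, R_th = 36.5 kΩ

V_th is the open-circuit tap voltage: 28.7 × 67.1/(79.9 + 67.1) = 13.1 V.
With the supply zeroed, R_A and R_B appear in parallel from the tap: R_th = R_A‖R_B = (79.9 × 67.1)/147.0 = 36.5 kΩ.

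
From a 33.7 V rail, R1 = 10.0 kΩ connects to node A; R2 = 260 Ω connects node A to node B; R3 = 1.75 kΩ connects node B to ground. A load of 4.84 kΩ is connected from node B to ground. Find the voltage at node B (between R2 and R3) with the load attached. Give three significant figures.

V ≈ 3.75 V

At node B, R3 is in parallel with the load: R3‖R_L = 1285 Ω.
Below node A the resistance is R2 + (R3‖R_L) = 1545 Ω, so V_A = 33.7 × 1545/11550 = 4.511 V.
Then V_B = V_A × (R3‖R_L)/(R2 + R3‖R_L) = 4.511 × 1285/1545 = 3.75 V.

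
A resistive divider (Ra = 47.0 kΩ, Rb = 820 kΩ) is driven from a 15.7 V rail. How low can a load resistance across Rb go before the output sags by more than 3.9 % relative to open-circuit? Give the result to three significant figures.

Output resistance R_th = Ra‖Rb = (47.0 × 820)/867.0 = 44.45 kΩ.
The fractional drop is R_th/(R_th + R_L); requiring this ≤ 0.0390 gives R_L ≥ R_th(1/0.0390 − 1) = 44.45 × 24.64 = 1.10 MΩ.

R_L(min) ≈ 1.10 MΩ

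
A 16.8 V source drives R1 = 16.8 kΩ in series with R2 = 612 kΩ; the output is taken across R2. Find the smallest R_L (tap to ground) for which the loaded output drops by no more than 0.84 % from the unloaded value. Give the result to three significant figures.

R_L(min) ≈ 1.93 MΩ

Output resistance R_th = R1‖R2 = (16.8 × 612)/628.8 = 16.35 kΩ.
The fractional drop is R_th/(R_th + R_L); requiring this ≤ 0.00840 gives R_L ≥ R_th(1/0.00840 − 1) = 16.35 × 118.0 = 1.93 MΩ.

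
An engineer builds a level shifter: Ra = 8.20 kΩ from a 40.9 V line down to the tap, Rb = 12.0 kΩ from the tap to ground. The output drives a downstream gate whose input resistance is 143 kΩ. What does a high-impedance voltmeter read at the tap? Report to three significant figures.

V_out ≈ 23.5 V

The load sits in parallel with Rb: Rb‖R_L = (12.0 × 143) / (12.0 + 143) = 11.07 kΩ.
V_out = 40.9 × 11.07 / (8.20 + 11.07) = 40.9 × 11.07/19.27 = 23.5 V.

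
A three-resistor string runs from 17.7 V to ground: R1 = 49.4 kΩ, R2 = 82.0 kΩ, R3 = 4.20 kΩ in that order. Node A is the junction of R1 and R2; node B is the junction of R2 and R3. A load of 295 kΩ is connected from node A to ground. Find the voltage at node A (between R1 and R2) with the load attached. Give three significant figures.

Below node A the series string R2+R3 = 86.20 kΩ sits in parallel with the 295 kΩ load: 66.71 kΩ.
V_A = 17.7 × 66.71/(49.4 + 66.71) = 10.2 V.

V ≈ 10.2 V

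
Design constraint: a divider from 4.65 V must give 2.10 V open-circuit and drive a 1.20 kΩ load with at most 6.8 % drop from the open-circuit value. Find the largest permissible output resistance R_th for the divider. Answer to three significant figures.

R_th ≤ 87.6 Ω

Loading drop = R_th/(R_th + R_L) ≤ 0.0680, so R_th ≤ R_L · ε/(1−ε) = 1.20 kΩ × 0.0680/0.9320 = 87.6 Ω.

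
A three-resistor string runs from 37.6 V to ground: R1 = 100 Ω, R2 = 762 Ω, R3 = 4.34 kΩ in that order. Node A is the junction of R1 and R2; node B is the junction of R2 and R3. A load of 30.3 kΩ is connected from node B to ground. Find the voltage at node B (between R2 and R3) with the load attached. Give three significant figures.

At node B, R3 is in parallel with the load: R3‖R_L = 3796 Ω.
Below node A the resistance is R2 + (R3‖R_L) = 4558 Ω, so V_A = 37.6 × 4558/4658 = 36.79 V.
Then V_B = V_A × (R3‖R_L)/(R2 + R3‖R_L) = 36.79 × 3796/4558 = 30.6 V.

V ≈ 30.6 V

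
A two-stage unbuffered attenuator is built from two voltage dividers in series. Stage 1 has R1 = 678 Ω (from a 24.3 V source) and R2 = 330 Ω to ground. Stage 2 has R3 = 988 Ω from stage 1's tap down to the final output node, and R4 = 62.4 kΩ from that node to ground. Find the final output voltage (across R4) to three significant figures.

Stage 2 presents R3+R4 = 63390 Ω as a load on stage 1's tap.
Stage 1's lower leg becomes R2‖(R3+R4) = 328.3 Ω, so V_mid = 24.3 × 328.3/1006 = 7.928 V.
Stage 2 is itself unloaded: V_out = V_mid × R4/(R3+R4) = 7.928 × 62400/63390 = 7.80 V.

V_out ≈ 7.80 V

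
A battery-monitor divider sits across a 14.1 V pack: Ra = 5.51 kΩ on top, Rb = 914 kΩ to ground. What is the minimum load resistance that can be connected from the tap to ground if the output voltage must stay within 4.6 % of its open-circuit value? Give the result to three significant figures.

R_L(min) ≈ 114 kΩ

Output resistance R_th = Ra‖Rb = (5.51 × 914)/919.5 = 5.477 kΩ.
The fractional drop is R_th/(R_th + R_L); requiring this ≤ 0.0460 gives R_L ≥ R_th(1/0.0460 − 1) = 5.477 × 20.74 = 114 kΩ.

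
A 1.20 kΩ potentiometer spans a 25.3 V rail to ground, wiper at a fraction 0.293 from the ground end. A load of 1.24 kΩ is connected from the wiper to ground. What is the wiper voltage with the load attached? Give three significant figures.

The wiper splits the pot into (1−α)R = 848.4 Ω above and αR = 351.6 Ω below.
Lower section ‖ load = 273.9 Ω.
V_wiper = 25.3 × 273.9/(848.4 + 273.9) = 6.18 V.

V ≈ 6.18 V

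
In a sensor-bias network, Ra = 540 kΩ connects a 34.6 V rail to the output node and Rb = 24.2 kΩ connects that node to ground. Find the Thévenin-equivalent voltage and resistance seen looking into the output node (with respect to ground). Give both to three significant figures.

V_th is the open-circuit tap voltage: 34.6 × 24.2/(540 + 24.2) = 1.48 V.
With the supply zeroed, Ra and Rb appear in parallel from the tap: R_th = Ra‖Rb = (540 × 24.2)/564.2 = 23.2 kΩ.

V_th = 1.48 V, R_th = 23.2 kΩ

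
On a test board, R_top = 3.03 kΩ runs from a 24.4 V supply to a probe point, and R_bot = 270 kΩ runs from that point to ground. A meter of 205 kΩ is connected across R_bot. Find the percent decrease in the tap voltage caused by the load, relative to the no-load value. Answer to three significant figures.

1.44 %

The divider's output (Thévenin) resistance is R_top‖R_bot = 2.996 kΩ.
Fractional drop under load = R_th/(R_th + R_L) = 2.996 / (2.996 + 205) = 0.01441.
So the output falls by 1.44 %.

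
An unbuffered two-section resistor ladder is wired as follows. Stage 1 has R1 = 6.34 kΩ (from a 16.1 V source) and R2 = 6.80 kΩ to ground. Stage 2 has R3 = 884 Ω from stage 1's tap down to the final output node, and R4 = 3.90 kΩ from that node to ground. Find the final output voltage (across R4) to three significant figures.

V_out ≈ 4.03 V

Stage 2 presents R3+R4 = 4784 Ω as a load on stage 1's tap.
Stage 1's lower leg becomes R2‖(R3+R4) = 2808 Ω, so V_mid = 16.1 × 2808/9148 = 4.942 V.
Stage 2 is itself unloaded: V_out = V_mid × R4/(R3+R4) = 4.942 × 3900/4784 = 4.03 V.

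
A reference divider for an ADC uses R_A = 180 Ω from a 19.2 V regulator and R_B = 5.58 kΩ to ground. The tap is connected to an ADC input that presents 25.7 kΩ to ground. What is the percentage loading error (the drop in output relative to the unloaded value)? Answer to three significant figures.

The divider's output (Thévenin) resistance is R_A‖R_B = 174.4 Ω.
Fractional drop under load = R_th/(R_th + R_L) = 174.4 / (174.4 + 25700) = 0.006739.
So the output falls by 0.674 %.

0.674 %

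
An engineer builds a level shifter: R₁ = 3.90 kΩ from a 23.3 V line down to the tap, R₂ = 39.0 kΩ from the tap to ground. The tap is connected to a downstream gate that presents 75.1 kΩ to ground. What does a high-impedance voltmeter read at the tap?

The load sits in parallel with R₂: R₂‖R_L = (39.0 × 75.1) / (39.0 + 75.1) = 25.67 kΩ.
V_out = 23.3 × 25.67 / (3.90 + 25.67) = 23.3 × 25.67/29.57 = 20.2 V.

V_out ≈ 20.2 V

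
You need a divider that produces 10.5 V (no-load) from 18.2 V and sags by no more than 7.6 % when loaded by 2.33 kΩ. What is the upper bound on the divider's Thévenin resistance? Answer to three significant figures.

Loading drop = R_th/(R_th + R_L) ≤ 0.0760, so R_th ≤ R_L · ε/(1−ε) = 2.33 kΩ × 0.0760/0.9240 = 192 Ω.

R_th ≤ 192 Ω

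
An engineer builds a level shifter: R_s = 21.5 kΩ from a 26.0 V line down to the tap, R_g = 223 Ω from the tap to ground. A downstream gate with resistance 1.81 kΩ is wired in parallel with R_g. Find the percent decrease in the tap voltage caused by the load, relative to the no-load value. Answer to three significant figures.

Unloaded V = 26.0 × 223/21720 = 0.26691 V.
Loaded: R_g‖R_L = 198.5 Ω, giving V = 26.0 × 198.5/21700 = 0.23790 V.
Drop = (0.26691 − 0.23790) / 0.26691 = 10.9 %.

10.9 %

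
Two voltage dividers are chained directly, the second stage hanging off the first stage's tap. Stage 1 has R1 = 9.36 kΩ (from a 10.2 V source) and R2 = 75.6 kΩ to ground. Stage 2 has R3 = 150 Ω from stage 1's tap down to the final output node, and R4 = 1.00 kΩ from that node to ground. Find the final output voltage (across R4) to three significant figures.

Stage 2 presents R3+R4 = 1150 Ω as a load on stage 1's tap.
Stage 1's lower leg becomes R2‖(R3+R4) = 1133 Ω, so V_mid = 10.2 × 1133/10490 = 1.101 V.
Stage 2 is itself unloaded: V_out = V_mid × R4/(R3+R4) = 1.101 × 1000/1150 = 0.958 V.

V_out ≈ 0.958 V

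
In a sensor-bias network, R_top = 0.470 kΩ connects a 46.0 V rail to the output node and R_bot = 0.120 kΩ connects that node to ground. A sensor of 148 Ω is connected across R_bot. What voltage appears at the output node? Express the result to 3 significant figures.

V_out ≈ 5.68 V

The load sits in parallel with R_bot: R_bot‖R_L = (120 × 148) / (120 + 148) = 66.27 Ω.
V_out = 46.0 × 66.27 / (470 + 66.27) = 46.0 × 66.27/536.3 = 5.68 V.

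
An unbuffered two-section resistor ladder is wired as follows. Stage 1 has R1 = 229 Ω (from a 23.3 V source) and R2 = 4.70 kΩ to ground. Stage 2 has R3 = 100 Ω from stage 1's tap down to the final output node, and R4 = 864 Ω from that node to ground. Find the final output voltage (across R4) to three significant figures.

Stage 2 presents R3+R4 = 964.0 Ω as a load on stage 1's tap.
Stage 1's lower leg becomes R2‖(R3+R4) = 799.9 Ω, so V_mid = 23.3 × 799.9/1029 = 18.11 V.
Stage 2 is itself unloaded: V_out = V_mid × R4/(R3+R4) = 18.11 × 864/964.0 = 16.2 V.

V_out ≈ 16.2 V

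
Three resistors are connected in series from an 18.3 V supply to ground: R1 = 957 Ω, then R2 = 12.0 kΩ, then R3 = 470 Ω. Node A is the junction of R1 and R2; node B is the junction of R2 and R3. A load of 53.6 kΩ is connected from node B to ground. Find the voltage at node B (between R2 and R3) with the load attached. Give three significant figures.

V ≈ 0.635 V

At node B, R3 is in parallel with the load: R3‖R_L = 465.9 Ω.
Below node A the resistance is R2 + (R3‖R_L) = 12470 Ω, so V_A = 18.3 × 12470/13420 = 17.00 V.
Then V_B = V_A × (R3‖R_L)/(R2 + R3‖R_L) = 17.00 × 465.9/12470 = 0.635 V.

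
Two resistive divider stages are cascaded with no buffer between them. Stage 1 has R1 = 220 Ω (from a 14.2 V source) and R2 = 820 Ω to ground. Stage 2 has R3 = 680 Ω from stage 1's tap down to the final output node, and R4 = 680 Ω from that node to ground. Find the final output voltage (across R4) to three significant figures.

V_out ≈ 4.96 V

Stage 2 presents R3+R4 = 1360 Ω as a load on stage 1's tap.
Stage 1's lower leg becomes R2‖(R3+R4) = 511.6 Ω, so V_mid = 14.2 × 511.6/731.6 = 9.930 V.
Stage 2 is itself unloaded: V_out = V_mid × R4/(R3+R4) = 9.930 × 680/1360 = 4.96 V.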